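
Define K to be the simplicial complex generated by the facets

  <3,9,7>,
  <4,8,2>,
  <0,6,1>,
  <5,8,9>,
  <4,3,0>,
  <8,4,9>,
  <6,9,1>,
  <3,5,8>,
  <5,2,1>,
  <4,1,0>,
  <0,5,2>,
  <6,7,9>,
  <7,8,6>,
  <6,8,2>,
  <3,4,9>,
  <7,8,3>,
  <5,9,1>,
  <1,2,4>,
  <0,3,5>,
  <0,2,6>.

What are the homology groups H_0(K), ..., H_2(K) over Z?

H_0 ≅ Z,  H_1 ≅ Z ⊕ Z/2,  H_2 = 0.

We work with the vertex ordering 0 < 1 < 2 < 3 < 4 < 5 < 6 < 7 < 8 < 9. The simplices of K, each written with vertices in increasing order, are:

  0-simplices (10): [0], [1], [2], [3], [4], [5], [6], [7], [8], [9]
  1-simplices (30): (30 of them)
  2-simplices (20): (20 of them)

Hence C_0 ≅ Z^10, C_1 ≅ Z^30, C_2 ≅ Z^20.

∂_1: C_1 → C_0 maps an edge to its endpoints' difference, ∂[p,q] = q − p. For instance
  ∂[0,2] = [2] − [0].
As a 10×30 matrix over Z this has rank 9, with invariant factors (1,1,1,1,1,1,1,1,1).

The boundary map ∂_2: C_2 → C_1 acts by ∂[p,q,r] = [q,r] − [p,r] + [p,q]. For instance
  ∂[3,4,9] = [4,9] − [3,9] + [3,4],
  ∂[0,3,5] = [3,5] − [0,5] + [0,3].
The resulting 30×20 matrix has rank 20, and its Smith normal form has invariant factors (1,1,1,1,1,1,1,1,1,1,1,1,1,1,1,1,1,1,1,2).

From H_k ≅ ker(∂_k) / im(∂_{k+1}) we obtain:

  H_0: rank C_0 − rank ∂_1 = 10 − 9 = 1, and the invariant factors of ∂_1 are all 1, so H_0 = Z.
  H_1: rank ker ∂_1 − rank ∂_2 = (30 − 9) − 20 = 1, and ∂_2 has invariant factor 2 > 1, so H_1 = Z ⊕ Z/2.
  H_2: rank ker ∂_2 − rank ∂_3 = (20 − 20) − 0 = 0, and there is no ∂_3, so H_2 = 0.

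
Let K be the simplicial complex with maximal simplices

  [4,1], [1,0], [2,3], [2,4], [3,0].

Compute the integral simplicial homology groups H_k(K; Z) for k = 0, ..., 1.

Fix the vertex order 0 < 1 < 2 < 3 < 4 and write every simplex with vertices in increasing order. Then dim K = 1 and the simplices of K are:

  0-simplices (5): [0], [1], [2], [3], [4]
  1-simplices (5): [0,1], [0,3], [1,4], [2,3], [2,4]

so the chain groups are C_0 ≅ Z^5, C_1 ≅ Z^5.

Boundary ∂_1: C_1 → C_0 maps an edge to its endpoints' difference, ∂[p,q] = q − p.
As a 5×5 matrix over Z this has rank 4, with invariant factors (1,1,1,1).

From H_k ≅ ker(∂_k) / im(∂_{k+1}) we obtain:

  H_0: rank C_0 − rank ∂_1 = 5 − 4 = 1, and the invariant factors of ∂_1 are all 1, so H_0 = Z.
  H_1: rank ker ∂_1 − rank ∂_2 = (5 − 4) − 0 = 1, and there is no ∂_2, so H_1 = Z.

H_0 ≅ Z,  H_1 ≅ Z.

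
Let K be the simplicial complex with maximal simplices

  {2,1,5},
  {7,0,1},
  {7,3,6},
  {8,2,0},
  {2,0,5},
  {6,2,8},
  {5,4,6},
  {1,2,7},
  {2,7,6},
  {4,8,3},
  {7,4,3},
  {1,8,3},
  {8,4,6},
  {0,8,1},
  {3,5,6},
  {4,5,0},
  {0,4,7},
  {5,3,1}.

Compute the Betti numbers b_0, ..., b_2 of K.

b_0 = 1, b_1 = 1, b_2 = 0.

Order the vertices as 0 < 1 < 2 < 3 < 4 < 5 < 6 < 7 < 8. Listing each simplex with vertices in this order, K has dimension 2 with simplices:

  0-simplices (9): [0], [1], [2], [3], [4], [5], [6], [7], [8]
  1-simplices (27): (27 of them)
  2-simplices (18): [0,1,7], [0,1,8], [0,2,5], [0,2,8], [0,4,5], [0,4,7], [1,2,5], [1,2,7], [1,3,5], [1,3,8], [2,6,7], [2,6,8], [3,4,7], [3,4,8], [3,5,6], [3,6,7], [4,5,6], [4,6,8]

giving chain groups C_0 ≅ Z^9, C_1 ≅ Z^27, C_2 ≅ Z^18.

Boundary ∂_1: C_1 → C_0 sends each edge [p,q] (with p < q) to q − p. For instance
  ∂[2,5] = [5] − [2].
The resulting 9×27 matrix has rank 8, and its Smith normal form has invariant factors (1,1,1,1,1,1,1,1).

Boundary ∂_2: C_2 → C_1 sends each 2-simplex [p,q,r] to [q,r] − [p,r] + [p,q]. For instance
  ∂[2,6,8] = [6,8] − [2,8] + [2,6],
  ∂[0,2,5] = [2,5] − [0,5] + [0,2].
The resulting 27×18 matrix has rank 18, and its Smith normal form has invariant factors (1,1,1,1,1,1,1,1,1,1,1,1,1,1,1,1,1,2).

Now H_k = ker ∂_k / im ∂_{k+1}, so:

  H_0: rank C_0 − rank ∂_1 = 9 − 8 = 1, and the invariant factors of ∂_1 are all 1, so H_0 ≅ Z.
  H_1: rank ker ∂_1 − rank ∂_2 = (27 − 8) − 18 = 1, and ∂_2 has invariant factor 2 > 1, so H_1 ≅ Z ⊕ Z/2.
  H_2: rank ker ∂_2 − rank ∂_3 = (18 − 18) − 0 = 0, and there is no ∂_3, so H_2 ≅ 0.

Hence the Betti numbers are b_0 = 1, b_1 = 1, b_2 = 0.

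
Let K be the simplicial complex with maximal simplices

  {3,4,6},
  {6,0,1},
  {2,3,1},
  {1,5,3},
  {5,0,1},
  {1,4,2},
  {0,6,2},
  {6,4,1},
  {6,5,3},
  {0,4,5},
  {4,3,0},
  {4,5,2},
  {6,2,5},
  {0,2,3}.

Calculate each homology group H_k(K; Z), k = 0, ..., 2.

H_0 = Z,  H_1 = Z^2,  H_2 = Z.

Take the total order 0 < 1 < 2 < 3 < 4 < 5 < 6 on the vertex set. Then K (dimension 2) consists of the simplices:

  0-simplices (7): [0], [1], [2], [3], [4], [5], [6]
  1-simplices (21): [0,1], [0,2], [0,3], [0,4], [0,5], [0,6], [1,2], [1,3], [1,4], [1,5], [1,6], [2,3], [2,4], [2,5], [2,6], [3,4], [3,5], [3,6], [4,5], [4,6], [5,6]
  2-simplices (14): [0,1,5], [0,1,6], [0,2,3], [0,2,6], [0,3,4], [0,4,5], [1,2,3], [1,2,4], [1,3,5], [1,4,6], [2,4,5], [2,5,6], [3,4,6], [3,5,6]

giving chain groups C_0 ≅ Z^7, C_1 ≅ Z^21, C_2 ≅ Z^14.

Boundary ∂_1: C_1 → C_0 maps an edge to its endpoints' difference, ∂[p,q] = q − p.
As a 7×21 matrix over Z this has rank 6, with invariant factors (1,1,1,1,1,1).

The boundary map ∂_2: C_2 → C_1 acts by ∂[p,q,r] = [q,r] − [p,r] + [p,q]. For instance
  ∂[1,2,4] = [2,4] − [1,4] + [1,2],
  ∂[3,5,6] = [5,6] − [3,6] + [3,5].
The resulting 21×14 matrix has rank 13, and its Smith normal form has invariant factors (1,1,1,1,1,1,1,1,1,1,1,1,1).

From H_k ≅ ker(∂_k) / im(∂_{k+1}) we obtain:

  H_0: rank C_0 − rank ∂_1 = 7 − 6 = 1, and the invariant factors of ∂_1 are all 1, so H_0 = Z.
  H_1: rank ker ∂_1 − rank ∂_2 = (21 − 6) − 13 = 2, and the invariant factors of ∂_2 are all 1, so H_1 = Z^2.
  H_2: rank ker ∂_2 − rank ∂_3 = (14 − 13) − 0 = 1, and there is no ∂_3, so H_2 = Z.

As a check, the Euler characteristic is 7 − 21 + 14 = 0, which agrees with 1 − 2 + 1 = 0.
(K is a triangulation of the torus T^2.)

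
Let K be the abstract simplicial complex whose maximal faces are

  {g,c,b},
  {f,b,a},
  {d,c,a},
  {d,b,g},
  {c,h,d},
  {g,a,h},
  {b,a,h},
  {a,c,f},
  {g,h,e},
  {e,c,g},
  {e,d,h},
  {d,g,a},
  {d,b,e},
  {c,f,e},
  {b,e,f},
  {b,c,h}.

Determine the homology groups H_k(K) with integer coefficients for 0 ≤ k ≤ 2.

H_0 ≅ Z,  H_1 ≅ Z^2,  H_2 ≅ Z.

Fix the vertex order a < b < c < d < e < f < g < h and write every simplex with vertices in increasing order. Then dim K = 2 and the simplices of K are:

  0-simplices (8): a, b, c, d, e, f, g, h
  1-simplices (24): ab, ac, ad, af, ag, ah, bc, bd, be, bf, bg, bh, cd, ce, cf, cg, ch, de, dg, dh, ef, eg, eh, gh
  2-simplices (16): abf, abh, acd, acf, adg, agh, bcg, bch, bde, bdg, bef, cdh, cef, ceg, deh, egh

Hence C_0 ≅ Z^8, C_1 ≅ Z^24, C_2 ≅ Z^16.

The boundary map ∂_1: C_1 → C_0 is given by ∂[p,q] = [q] − [p]. For instance
  ∂gh = h − g.
As a 8×24 matrix over Z this has rank 7, with invariant factors (1,1,1,1,1,1,1).

Boundary ∂_2: C_2 → C_1 sends each 2-simplex [p,q,r] to [q,r] − [p,r] + [p,q]. For instance
  ∂bdg = dg − bg + bd,
  ∂acd = cd − ad + ac.
As a 24×16 matrix over Z this has rank 15, with invariant factors (1,1,1,1,1,1,1,1,1,1,1,1,1,1,1).

Now H_k = ker ∂_k / im ∂_{k+1}, so:

  H_0: rank C_0 − rank ∂_1 = 8 − 7 = 1, and the invariant factors of ∂_1 are all 1, so H_0 ≅ Z.
  H_1: rank ker ∂_1 − rank ∂_2 = (24 − 7) − 15 = 2, and the invariant factors of ∂_2 are all 1, so H_1 ≅ Z^2.
  H_2: rank ker ∂_2 − rank ∂_3 = (16 − 15) − 0 = 1, and there is no ∂_3, so H_2 ≅ Z.

As a check, the Euler characteristic is 8 − 24 + 16 = 0, which agrees with 1 − 2 + 1 = 0.
(K is a triangulation of the torus T^2.)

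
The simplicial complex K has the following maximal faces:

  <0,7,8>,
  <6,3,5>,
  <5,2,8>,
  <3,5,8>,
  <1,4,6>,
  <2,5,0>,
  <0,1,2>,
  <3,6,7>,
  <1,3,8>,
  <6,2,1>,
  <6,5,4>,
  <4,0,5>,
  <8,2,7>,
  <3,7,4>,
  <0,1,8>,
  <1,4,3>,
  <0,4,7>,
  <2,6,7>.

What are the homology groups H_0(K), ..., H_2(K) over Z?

We work with the vertex ordering 0 < 1 < 2 < 3 < 4 < 5 < 6 < 7 < 8. The simplices of K, each written with vertices in increasing order, are:

  0-simplices (9): [0], [1], [2], [3], [4], [5], [6], [7], [8]
  1-simplices (27): (27 of them)
  2-simplices (18): [0,1,2], [0,1,8], [0,2,5], [0,4,5], [0,4,7], [0,7,8], [1,2,6], [1,3,4], [1,3,8], [1,4,6], [2,5,8], [2,6,7], [2,7,8], [3,4,7], [3,5,6], [3,5,8], [3,6,7], [4,5,6]

so the chain groups are C_0 ≅ Z^9, C_1 ≅ Z^27, C_2 ≅ Z^18.

The boundary map ∂_1: C_1 → C_0 sends each edge [p,q] (with p < q) to q − p. For instance
  ∂[3,7] = [7] − [3].
This gives a 9×27 integer matrix of rank 8; reducing to Smith normal form yields diagonal entries (1,1,1,1,1,1,1,1).

∂_2: C_2 → C_1 acts by ∂[p,q,r] = [q,r] − [p,r] + [p,q]. For instance
  ∂[0,1,2] = [1,2] − [0,2] + [0,1],
  ∂[0,4,5] = [4,5] − [0,5] + [0,4].
The resulting 27×18 matrix has rank 18, and its Smith normal form has invariant factors (1,1,1,1,1,1,1,1,1,1,1,1,1,1,1,1,1,2).

From H_k ≅ ker(∂_k) / im(∂_{k+1}) we obtain:

  H_0: rank C_0 − rank ∂_1 = 9 − 8 = 1, and the invariant factors of ∂_1 are all 1, so H_0 = Z.
  H_1: rank ker ∂_1 − rank ∂_2 = (27 − 8) − 18 = 1, and ∂_2 has invariant factor 2 > 1, so H_1 = Z ⊕ Z/2.
  H_2: rank ker ∂_2 − rank ∂_3 = (18 − 18) − 0 = 0, and there is no ∂_3, so H_2 = 0.

As a check, the Euler characteristic is 9 − 27 + 18 = 0, which agrees with 1 − 1 + 0 = 0.
(K is a triangulation of the Klein bottle.)

H_0 = Z,  H_1 = Z ⊕ Z/2,  H_2 = 0.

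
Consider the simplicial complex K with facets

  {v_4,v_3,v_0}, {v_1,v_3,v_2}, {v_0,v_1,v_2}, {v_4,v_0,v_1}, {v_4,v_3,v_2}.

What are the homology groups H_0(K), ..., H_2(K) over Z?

H_0 ≅ Z,  H_1 ≅ Z,  H_2 = 0.

We work with the vertex ordering v_0 < v_1 < v_2 < v_3 < v_4. The simplices of K, each written with vertices in increasing order, are:

  0-simplices (5): [v_0], [v_1], [v_2], [v_3], [v_4]
  1-simplices (10): [v_0,v_1], [v_0,v_2], [v_0,v_3], [v_0,v_4], [v_1,v_2], [v_1,v_3], [v_1,v_4], [v_2,v_3], [v_2,v_4], [v_3,v_4]
  2-simplices (5): [v_0,v_1,v_2], [v_0,v_1,v_4], [v_0,v_3,v_4], [v_1,v_2,v_3], [v_2,v_3,v_4]

Hence C_0 ≅ Z^5, C_1 ≅ Z^10, C_2 ≅ Z^5.

Boundary ∂_1: C_1 → C_0 sends each edge [p,q] (with p < q) to q − p. For instance
  ∂[v_3,v_4] = [v_4] − [v_3].
As a 5×10 matrix over Z this has rank 4, with invariant factors (1,1,1,1).

Boundary ∂_2: C_2 → C_1 sends each 2-simplex [p,q,r] to [q,r] − [p,r] + [p,q]. For instance
  ∂[v_0,v_3,v_4] = [v_3,v_4] − [v_0,v_4] + [v_0,v_3],
  ∂[v_2,v_3,v_4] = [v_3,v_4] − [v_2,v_4] + [v_2,v_3].
The resulting 10×5 matrix has rank 5, and its Smith normal form has invariant factors (1,1,1,1,1).

Computing H_k = (kernel of ∂_k) / (image of ∂_{k+1}):

  H_0: rank C_0 − rank ∂_1 = 5 − 4 = 1, and the invariant factors of ∂_1 are all 1, so H_0 ≅ Z.
  H_1: rank ker ∂_1 − rank ∂_2 = (10 − 4) − 5 = 1, and the invariant factors of ∂_2 are all 1, so H_1 ≅ Z.
  H_2: rank ker ∂_2 − rank ∂_3 = (5 − 5) − 0 = 0, and there is no ∂_3, so H_2 ≅ 0.

(K is a triangulation of the Möbius band.)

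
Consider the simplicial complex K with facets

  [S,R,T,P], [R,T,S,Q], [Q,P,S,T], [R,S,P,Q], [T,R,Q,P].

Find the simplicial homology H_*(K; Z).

Take the total order P < Q < R < S < T on the vertex set. Then K (dimension 3) consists of the simplices:

  0-simplices (5): P, Q, R, S, T
  1-simplices (10): PQ, PR, PS, PT, QR, QS, QT, RS, RT, ST
  2-simplices (10): PQR, PQS, PQT, PRS, PRT, PST, QRS, QRT, QST, RST
  3-simplices (5): PQRS, PQRT, PQST, PRST, QRST

giving chain groups C_0 ≅ Z^5, C_1 ≅ Z^10, C_2 ≅ Z^10, C_3 ≅ Z^5.

Boundary ∂_1: C_1 → C_0 is given by ∂[p,q] = [q] − [p]. For instance
  ∂PR = R − P.
The 5×10 boundary matrix has rank 4 and Smith normal form diag(1,1,1,1).

The boundary map ∂_2: C_2 → C_1 acts by ∂[p,q,r] = [q,r] − [p,r] + [p,q]. For instance
  ∂PST = ST − PT + PS,
  ∂QRT = RT − QT + QR.
As a 10×10 matrix over Z this has rank 6, with invariant factors (1,1,1,1,1,1).

The boundary map ∂_3: C_3 → C_2 sends each 3-simplex σ to the alternating sum Σ_i (−1)^i (σ with its i-th vertex removed). For instance
  ∂PQRT = QRT − PRT + PQT − PQR,
  ∂QRST = RST − QST + QRT − QRS.
This gives a 10×5 integer matrix of rank 4; reducing to Smith normal form yields diagonal entries (1,1,1,1).

From H_k ≅ ker(∂_k) / im(∂_{k+1}) we obtain:

  H_0: rank C_0 − rank ∂_1 = 5 − 4 = 1, and the invariant factors of ∂_1 are all 1, so H_0 ≅ Z.
  H_1: rank ker ∂_1 − rank ∂_2 = (10 − 4) − 6 = 0, and the invariant factors of ∂_2 are all 1, so H_1 ≅ 0.
  H_2: rank ker ∂_2 − rank ∂_3 = (10 − 6) − 4 = 0, and the invariant factors of ∂_3 are all 1, so H_2 ≅ 0.
  H_3: rank ker ∂_3 − rank ∂_4 = (5 − 4) − 0 = 1, and there is no ∂_4, so H_3 ≅ Z.

H_0 = Z,  H_1 = 0,  H_2 = 0,  H_3 = Z.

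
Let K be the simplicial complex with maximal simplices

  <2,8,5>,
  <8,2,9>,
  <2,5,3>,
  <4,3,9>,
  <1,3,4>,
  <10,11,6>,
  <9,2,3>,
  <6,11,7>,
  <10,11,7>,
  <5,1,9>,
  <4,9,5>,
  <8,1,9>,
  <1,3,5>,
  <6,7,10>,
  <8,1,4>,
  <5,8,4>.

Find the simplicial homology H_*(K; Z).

H_0 ≅ Z^2,  H_1 ≅ Z/2,  H_2 ≅ Z.

Take the total order 1 < 2 < 3 < 4 < 5 < 6 < 7 < 8 < 9 < 10 < 11 on the vertex set. Then K (dimension 2) consists of the simplices:

  0-simplices (11): [1], [2], [3], [4], [5], [6], [7], [8], [9], [10], [11]
  1-simplices (24): (24 of them)
  2-simplices (16): [1,3,4], [1,3,5], [1,4,8], [1,5,9], [1,8,9], [2,3,5], [2,3,9], [2,5,8], [2,8,9], [3,4,9], [4,5,8], [4,5,9], [6,7,10], [6,7,11], [6,10,11], [7,10,11]

giving chain groups C_0 ≅ Z^11, C_1 ≅ Z^24, C_2 ≅ Z^16.

∂_1: C_1 → C_0 maps an edge to its endpoints' difference, ∂[p,q] = q − p.
The 11×24 boundary matrix has rank 9 and Smith normal form diag(1,1,1,1,1,1,1,1,1).

∂_2: C_2 → C_1 acts by ∂[p,q,r] = [q,r] − [p,r] + [p,q]. For instance
  ∂[2,5,8] = [5,8] − [2,8] + [2,5],
  ∂[6,7,10] = [7,10] − [6,10] + [6,7].
As a 24×16 matrix over Z this has rank 15, with invariant factors (1,1,1,1,1,1,1,1,1,1,1,1,1,1,2).

Now H_k = ker ∂_k / im ∂_{k+1}, so:

  H_0: rank C_0 − rank ∂_1 = 11 − 9 = 2, and the invariant factors of ∂_1 are all 1, so H_0 = Z^2.
  H_1: rank ker ∂_1 − rank ∂_2 = (24 − 9) − 15 = 0, and ∂_2 has invariant factor 2 > 1, so H_1 = Z/2.
  H_2: rank ker ∂_2 − rank ∂_3 = (16 − 15) − 0 = 1, and there is no ∂_3, so H_2 = Z.

As a check, the Euler characteristic is 11 − 24 + 16 = 3, which agrees with 2 − 0 + 1 = 3.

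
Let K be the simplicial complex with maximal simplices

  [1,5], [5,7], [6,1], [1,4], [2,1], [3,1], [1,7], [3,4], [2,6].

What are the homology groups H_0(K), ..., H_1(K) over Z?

H_0 ≅ Z,  H_1 ≅ Z^3.

Take the total order 1 < 2 < 3 < 4 < 5 < 6 < 7 on the vertex set. Then K (dimension 1) consists of the simplices:

  0-simplices (7): [1], [2], [3], [4], [5], [6], [7]
  1-simplices (9): [1,2], [1,3], [1,4], [1,5], [1,6], [1,7], [2,6], [3,4], [5,7]

so the chain groups are C_0 ≅ Z^7, C_1 ≅ Z^9.

Boundary ∂_1: C_1 → C_0 maps an edge to its endpoints' difference, ∂[p,q] = q − p. For instance
  ∂[1,4] = [4] − [1].
The resulting 7×9 matrix has rank 6, and its Smith normal form has invariant factors (1,1,1,1,1,1).

Reading off H_k = ker ∂_k / im ∂_{k+1}:

  H_0: rank C_0 − rank ∂_1 = 7 − 6 = 1, and the invariant factors of ∂_1 are all 1, so H_0 = Z.
  H_1: rank ker ∂_1 − rank ∂_2 = (9 − 6) − 0 = 3, and there is no ∂_2, so H_1 = Z^3.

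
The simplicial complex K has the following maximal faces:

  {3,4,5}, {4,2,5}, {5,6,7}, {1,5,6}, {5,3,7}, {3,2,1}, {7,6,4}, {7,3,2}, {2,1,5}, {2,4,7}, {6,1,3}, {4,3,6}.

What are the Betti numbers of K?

b_0 = 1, b_1 = 0, b_2 = 0.

We work with the vertex ordering 1 < 2 < 3 < 4 < 5 < 6 < 7. The simplices of K, each written with vertices in increasing order, are:

  0-simplices (7): [1], [2], [3], [4], [5], [6], [7]
  1-simplices (18): [1,2], [1,3], [1,5], [1,6], [2,3], [2,4], [2,5], [2,7], [3,4], [3,5], [3,6], [3,7], [4,5], [4,6], [4,7], [5,6], [5,7], [6,7]
  2-simplices (12): [1,2,3], [1,2,5], [1,3,6], [1,5,6], [2,3,7], [2,4,5], [2,4,7], [3,4,5], [3,4,6], [3,5,7], [4,6,7], [5,6,7]

Hence C_0 ≅ Z^7, C_1 ≅ Z^18, C_2 ≅ Z^12.

Boundary ∂_1: C_1 → C_0 maps an edge to its endpoints' difference, ∂[p,q] = q − p.
This gives a 7×18 integer matrix of rank 6; reducing to Smith normal form yields diagonal entries (1,1,1,1,1,1).

Boundary ∂_2: C_2 → C_1 sends each 2-simplex [p,q,r] to [q,r] − [p,r] + [p,q]. For instance
  ∂[2,4,5] = [4,5] − [2,5] + [2,4],
  ∂[1,5,6] = [5,6] − [1,6] + [1,5].
As a 18×12 matrix over Z this has rank 12, with invariant factors (1,1,1,1,1,1,1,1,1,1,1,2).

From H_k ≅ ker(∂_k) / im(∂_{k+1}) we obtain:

  H_0: rank C_0 − rank ∂_1 = 7 − 6 = 1, and the invariant factors of ∂_1 are all 1, so H_0 = Z.
  H_1: rank ker ∂_1 − rank ∂_2 = (18 − 6) − 12 = 0, and ∂_2 has invariant factor 2 > 1, so H_1 = Z_2.
  H_2: rank ker ∂_2 − rank ∂_3 = (12 − 12) − 0 = 0, and there is no ∂_3, so H_2 = 0.

As a check, the Euler characteristic is 7 − 18 + 12 = 1, which agrees with 1 − 0 + 0 = 1.

Hence the Betti numbers are b_0 = 1, b_1 = 0, b_2 = 0.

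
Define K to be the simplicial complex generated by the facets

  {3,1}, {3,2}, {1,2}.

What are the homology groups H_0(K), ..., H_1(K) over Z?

H_0 ≅ Z,  H_1 ≅ Z.

Take the total order 1 < 2 < 3 on the vertex set. Then K (dimension 1) consists of the simplices:

  0-simplices (3): [1], [2], [3]
  1-simplices (3): [1,2], [1,3], [2,3]

Hence C_0 ≅ Z^3, C_1 ≅ Z^3.

Boundary ∂_1: C_1 → C_0 maps an edge to its endpoints' difference, ∂[p,q] = q − p. For instance
  ∂[1,3] = [3] − [1].
The resulting 3×3 matrix has rank 2, and its Smith normal form has invariant factors (1,1).

Computing H_k = (kernel of ∂_k) / (image of ∂_{k+1}):

  H_0: rank C_0 − rank ∂_1 = 3 − 2 = 1, and the invariant factors of ∂_1 are all 1, so H_0 = Z.
  H_1: rank ker ∂_1 − rank ∂_2 = (3 − 2) − 0 = 1, and there is no ∂_2, so H_1 = Z.

As a check, the Euler characteristic is 3 − 3 = 0, which agrees with 1 − 1 = 0.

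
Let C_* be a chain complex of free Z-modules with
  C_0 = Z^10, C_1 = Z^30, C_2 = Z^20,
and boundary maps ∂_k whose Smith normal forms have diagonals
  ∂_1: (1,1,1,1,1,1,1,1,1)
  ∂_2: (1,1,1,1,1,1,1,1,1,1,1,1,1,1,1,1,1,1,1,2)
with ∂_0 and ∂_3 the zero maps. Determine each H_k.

H_0 ≅ Z,  H_1 ≅ Z × Z/2,  H_2 = 0.

H_0: b_0 = 10 − 0 − 9 = 1; torsion from ∂_1 factors > 1: none. So H_0 ≅ Z.
H_1: b_1 = 30 − 9 − 20 = 1; torsion from ∂_2 factors > 1: [2]. So H_1 ≅ Z × Z/2.
H_2: b_2 = 20 − 20 − 0 = 0; torsion from ∂_3 factors > 1: none. So H_2 ≅ 0.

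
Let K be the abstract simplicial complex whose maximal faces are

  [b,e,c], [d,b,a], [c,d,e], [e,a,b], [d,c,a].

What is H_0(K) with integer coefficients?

H_0 ≅ Z.

We work with the vertex ordering a < b < c < d < e. The simplices of K, each written with vertices in increasing order, are:

  0-simplices (5): a, b, c, d, e
  1-simplices (10): ab, ac, ad, ae, bc, bd, be, cd, ce, de
  2-simplices (5): abd, abe, acd, bce, cde

giving chain groups C_0 ≅ Z^5, C_1 ≅ Z^10, C_2 ≅ Z^5.

Boundary ∂_1: C_1 → C_0 is given by ∂[p,q] = [q] − [p].
The 5×10 boundary matrix has rank 4 and Smith normal form diag(1,1,1,1).

Boundary ∂_2: C_2 → C_1 maps a triangle to the signed sum of its edges. For instance
  ∂abd = bd − ad + ab,
  ∂acd = cd − ad + ac.
As a 10×5 matrix over Z this has rank 5, with invariant factors (1,1,1,1,1).

Now H_k = ker ∂_k / im ∂_{k+1}, so:

  H_0: rank C_0 − rank ∂_1 = 5 − 4 = 1, and the invariant factors of ∂_1 are all 1, so H_0 = Z.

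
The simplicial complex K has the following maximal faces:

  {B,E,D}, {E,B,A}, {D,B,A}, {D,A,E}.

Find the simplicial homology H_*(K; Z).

Take the total order A < B < D < E on the vertex set. Then K (dimension 2) consists of the simplices:

  0-simplices (4): A, B, D, E
  1-simplices (6): AB, AD, AE, BD, BE, DE
  2-simplices (4): ABD, ABE, ADE, BDE

Hence C_0 ≅ Z^4, C_1 ≅ Z^6, C_2 ≅ Z^4.

∂_1: C_1 → C_0 maps an edge to its endpoints' difference, ∂[p,q] = q − p.
This gives a 4×6 integer matrix of rank 3; reducing to Smith normal form yields diagonal entries (1,1,1).

∂_2: C_2 → C_1 sends each 2-simplex [p,q,r] to [q,r] − [p,r] + [p,q]. For instance
  ∂ABD = BD − AD + AB,
  ∂ADE = DE − AE + AD.
This gives a 6×4 integer matrix of rank 3; reducing to Smith normal form yields diagonal entries (1,1,1).

From H_k ≅ ker(∂_k) / im(∂_{k+1}) we obtain:

  H_0: rank C_0 − rank ∂_1 = 4 − 3 = 1, and the invariant factors of ∂_1 are all 1, so H_0 = Z.
  H_1: rank ker ∂_1 − rank ∂_2 = (6 − 3) − 3 = 0, and the invariant factors of ∂_2 are all 1, so H_1 = 0.
  H_2: rank ker ∂_2 − rank ∂_3 = (4 − 3) − 0 = 1, and there is no ∂_3, so H_2 = Z.

H_0 ≅ Z,  H_1 = 0,  H_2 ≅ Z.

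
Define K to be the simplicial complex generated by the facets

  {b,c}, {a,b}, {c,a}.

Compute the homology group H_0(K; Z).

Take the total order a < b < c on the vertex set. Then K (dimension 1) consists of the simplices:

  0-simplices (3): a, b, c
  1-simplices (3): ab, ac, bc

so the chain groups are C_0 ≅ Z^3, C_1 ≅ Z^3.

Boundary ∂_1: C_1 → C_0 maps an edge to its endpoints' difference, ∂[p,q] = q − p. For instance
  ∂ab = b − a.
The 3×3 boundary matrix has rank 2 and Smith normal form diag(1,1).

From H_k ≅ ker(∂_k) / im(∂_{k+1}) we obtain:

  H_0: rank C_0 − rank ∂_1 = 3 − 2 = 1, and the invariant factors of ∂_1 are all 1, so H_0 ≅ Z.

H_0 ≅ Z.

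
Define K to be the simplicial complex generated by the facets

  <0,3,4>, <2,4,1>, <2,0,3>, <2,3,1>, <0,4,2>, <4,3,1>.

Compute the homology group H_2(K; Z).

Fix the vertex order 0 < 1 < 2 < 3 < 4 and write every simplex with vertices in increasing order. Then dim K = 2 and the simplices of K are:

  0-simplices (5): [0], [1], [2], [3], [4]
  1-simplices (9): [0,2], [0,3], [0,4], [1,2], [1,3], [1,4], [2,3], [2,4], [3,4]
  2-simplices (6): [0,2,3], [0,2,4], [0,3,4], [1,2,3], [1,2,4], [1,3,4]

giving chain groups C_0 ≅ Z^5, C_1 ≅ Z^9, C_2 ≅ Z^6.

Boundary ∂_1: C_1 → C_0 sends each edge [p,q] (with p < q) to q − p. For instance
  ∂[1,2] = [2] − [1].
As a 5×9 matrix over Z this has rank 4, with invariant factors (1,1,1,1).

∂_2: C_2 → C_1 sends each 2-simplex [p,q,r] to [q,r] − [p,r] + [p,q]. For instance
  ∂[0,2,4] = [2,4] − [0,4] + [0,2],
  ∂[1,2,3] = [2,3] − [1,3] + [1,2].
As a 9×6 matrix over Z this has rank 5, with invariant factors (1,1,1,1,1).

From H_k ≅ ker(∂_k) / im(∂_{k+1}) we obtain:

  H_2: rank ker ∂_2 − rank ∂_3 = (6 − 5) − 0 = 1, and there is no ∂_3, so H_2 = Z.

H_2 ≅ Z.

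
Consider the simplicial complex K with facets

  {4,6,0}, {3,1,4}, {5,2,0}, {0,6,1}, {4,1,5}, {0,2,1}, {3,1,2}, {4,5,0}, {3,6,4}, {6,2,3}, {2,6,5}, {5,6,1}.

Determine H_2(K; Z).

H_2 ≅ 0.

Fix the vertex order 0 < 1 < 2 < 3 < 4 < 5 < 6 and write every simplex with vertices in increasing order. Then dim K = 2 and the simplices of K are:

  0-simplices (7): [0], [1], [2], [3], [4], [5], [6]
  1-simplices (18): [0,1], [0,2], [0,4], [0,5], [0,6], [1,2], [1,3], [1,4], [1,5], [1,6], [2,3], [2,5], [2,6], [3,4], [3,6], [4,5], [4,6], [5,6]
  2-simplices (12): [0,1,2], [0,1,6], [0,2,5], [0,4,5], [0,4,6], [1,2,3], [1,3,4], [1,4,5], [1,5,6], [2,3,6], [2,5,6], [3,4,6]

Hence C_0 ≅ Z^7, C_1 ≅ Z^18, C_2 ≅ Z^12.

∂_1: C_1 → C_0 sends each edge [p,q] (with p < q) to q − p.
This gives a 7×18 integer matrix of rank 6; reducing to Smith normal form yields diagonal entries (1,1,1,1,1,1).

∂_2: C_2 → C_1 sends each 2-simplex [p,q,r] to [q,r] − [p,r] + [p,q]. For instance
  ∂[1,2,3] = [2,3] − [1,3] + [1,2],
  ∂[0,1,6] = [1,6] − [0,6] + [0,1].
As a 18×12 matrix over Z this has rank 12, with invariant factors (1,1,1,1,1,1,1,1,1,1,1,2).

Now H_k = ker ∂_k / im ∂_{k+1}, so:

  H_2: rank ker ∂_2 − rank ∂_3 = (12 − 12) − 0 = 0, and there is no ∂_3, so H_2 = 0.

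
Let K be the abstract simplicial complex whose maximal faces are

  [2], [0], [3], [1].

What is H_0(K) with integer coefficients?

We work with the vertex ordering 0 < 1 < 2 < 3. The simplices of K, each written with vertices in increasing order, are:

  0-simplices (4): [0], [1], [2], [3]

giving chain groups C_0 ≅ Z^4.

From H_k ≅ ker(∂_k) / im(∂_{k+1}) we obtain:

  H_0: rank C_0 − rank ∂_1 = 4 − 0 = 4, and there is no ∂_1, so H_0 = Z^4.

H_0 ≅ Z^4.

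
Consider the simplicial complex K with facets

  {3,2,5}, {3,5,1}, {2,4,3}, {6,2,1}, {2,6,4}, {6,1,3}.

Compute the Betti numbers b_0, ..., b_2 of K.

b_0 = 1, b_1 = 1, b_2 = 0.

Fix the vertex order 1 < 2 < 3 < 4 < 5 < 6 and write every simplex with vertices in increasing order. Then dim K = 2 and the simplices of K are:

  0-simplices (6): [1], [2], [3], [4], [5], [6]
  1-simplices (12): [1,2], [1,3], [1,5], [1,6], [2,3], [2,4], [2,5], [2,6], [3,4], [3,5], [3,6], [4,6]
  2-simplices (6): [1,2,6], [1,3,5], [1,3,6], [2,3,4], [2,3,5], [2,4,6]

so the chain groups are C_0 ≅ Z^6, C_1 ≅ Z^12, C_2 ≅ Z^6.

∂_1: C_1 → C_0 sends each edge [p,q] (with p < q) to q − p.
The 6×12 boundary matrix has rank 5 and Smith normal form diag(1,1,1,1,1).

Boundary ∂_2: C_2 → C_1 sends each 2-simplex [p,q,r] to [q,r] − [p,r] + [p,q]. For instance
  ∂[2,4,6] = [4,6] − [2,6] + [2,4],
  ∂[1,3,6] = [3,6] − [1,6] + [1,3].
The 12×6 boundary matrix has rank 6 and Smith normal form diag(1,1,1,1,1,1).

From H_k ≅ ker(∂_k) / im(∂_{k+1}) we obtain:

  H_0: rank C_0 − rank ∂_1 = 6 − 5 = 1, and the invariant factors of ∂_1 are all 1, so H_0 = Z.
  H_1: rank ker ∂_1 − rank ∂_2 = (12 − 5) − 6 = 1, and the invariant factors of ∂_2 are all 1, so H_1 = Z.
  H_2: rank ker ∂_2 − rank ∂_3 = (6 − 6) − 0 = 0, and there is no ∂_3, so H_2 = 0.

Hence the Betti numbers are b_0 = 1, b_1 = 1, b_2 = 0.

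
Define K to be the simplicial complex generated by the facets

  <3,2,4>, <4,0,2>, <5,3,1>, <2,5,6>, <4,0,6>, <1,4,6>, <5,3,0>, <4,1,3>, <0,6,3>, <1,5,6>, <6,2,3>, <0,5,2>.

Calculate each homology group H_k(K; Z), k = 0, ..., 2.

Order the vertices as 0 < 1 < 2 < 3 < 4 < 5 < 6. Listing each simplex with vertices in this order, K has dimension 2 with simplices:

  0-simplices (7): [0], [1], [2], [3], [4], [5], [6]
  1-simplices (18): [0,2], [0,3], [0,4], [0,5], [0,6], [1,3], [1,4], [1,5], [1,6], [2,3], [2,4], [2,5], [2,6], [3,4], [3,5], [3,6], [4,6], [5,6]
  2-simplices (12): [0,2,4], [0,2,5], [0,3,5], [0,3,6], [0,4,6], [1,3,4], [1,3,5], [1,4,6], [1,5,6], [2,3,4], [2,3,6], [2,5,6]

so the chain groups are C_0 ≅ Z^7, C_1 ≅ Z^18, C_2 ≅ Z^12.

∂_1: C_1 → C_0 maps an edge to its endpoints' difference, ∂[p,q] = q − p. For instance
  ∂[2,3] = [3] − [2].
The resulting 7×18 matrix has rank 6, and its Smith normal form has invariant factors (1,1,1,1,1,1).

Boundary ∂_2: C_2 → C_1 maps a triangle to the signed sum of its edges. For instance
  ∂[2,3,6] = [3,6] − [2,6] + [2,3],
  ∂[1,3,5] = [3,5] − [1,5] + [1,3].
This gives a 18×12 integer matrix of rank 12; reducing to Smith normal form yields diagonal entries (1,1,1,1,1,1,1,1,1,1,1,2).

Reading off H_k = ker ∂_k / im ∂_{k+1}:

  H_0: rank C_0 − rank ∂_1 = 7 − 6 = 1, and the invariant factors of ∂_1 are all 1, so H_0 = Z.
  H_1: rank ker ∂_1 − rank ∂_2 = (18 − 6) − 12 = 0, and ∂_2 has invariant factor 2 > 1, so H_1 = Z/2.
  H_2: rank ker ∂_2 − rank ∂_3 = (12 − 12) − 0 = 0, and there is no ∂_3, so H_2 = 0.

As a check, the Euler characteristic is 7 − 18 + 12 = 1, which agrees with 1 − 0 + 0 = 1.

H_0 = Z,  H_1 = Z/2,  H_2 = 0.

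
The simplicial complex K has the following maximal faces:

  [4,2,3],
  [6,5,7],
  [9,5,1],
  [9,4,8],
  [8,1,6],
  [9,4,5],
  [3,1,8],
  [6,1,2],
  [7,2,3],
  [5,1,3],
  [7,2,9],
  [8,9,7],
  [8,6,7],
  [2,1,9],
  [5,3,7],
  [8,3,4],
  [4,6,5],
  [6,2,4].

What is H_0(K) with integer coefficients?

Take the total order 1 < 2 < 3 < 4 < 5 < 6 < 7 < 8 < 9 on the vertex set. Then K (dimension 2) consists of the simplices:

  0-simplices (9): [1], [2], [3], [4], [5], [6], [7], [8], [9]
  1-simplices (27): (27 of them)
  2-simplices (18): [1,2,6], [1,2,9], [1,3,5], [1,3,8], [1,5,9], [1,6,8], [2,3,4], [2,3,7], [2,4,6], [2,7,9], [3,4,8], [3,5,7], [4,5,6], [4,5,9], [4,8,9], [5,6,7], [6,7,8], [7,8,9]

Hence C_0 ≅ Z^9, C_1 ≅ Z^27, C_2 ≅ Z^18.

∂_1: C_1 → C_0 sends each edge [p,q] (with p < q) to q − p. For instance
  ∂[2,4] = [4] − [2].
The 9×27 boundary matrix has rank 8 and Smith normal form diag(1,1,1,1,1,1,1,1).

∂_2: C_2 → C_1 maps a triangle to the signed sum of its edges. For instance
  ∂[2,3,4] = [3,4] − [2,4] + [2,3],
  ∂[1,2,6] = [2,6] − [1,6] + [1,2].
The 27×18 boundary matrix has rank 17 and Smith normal form diag(1,1,1,1,1,1,1,1,1,1,1,1,1,1,1,1,1).

Reading off H_k = ker ∂_k / im ∂_{k+1}:

  H_0: rank C_0 − rank ∂_1 = 9 − 8 = 1, and the invariant factors of ∂_1 are all 1, so H_0 = Z.

H_0 ≅ Z.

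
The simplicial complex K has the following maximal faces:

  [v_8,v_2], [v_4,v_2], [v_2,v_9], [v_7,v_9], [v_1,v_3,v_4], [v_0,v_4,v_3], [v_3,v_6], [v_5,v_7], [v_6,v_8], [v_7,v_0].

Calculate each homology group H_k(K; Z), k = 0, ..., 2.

H_0 = Z,  H_1 = Z^2,  H_2 = 0.

Take the total order v_0 < v_1 < v_2 < v_3 < v_4 < v_5 < v_6 < v_7 < v_8 < v_9 on the vertex set. Then K (dimension 2) consists of the simplices:

  0-simplices (10): [v_0], [v_1], [v_2], [v_3], [v_4], [v_5], [v_6], [v_7], [v_8], [v_9]
  1-simplices (13): [v_0,v_3], [v_0,v_4], [v_0,v_7], [v_1,v_3], [v_1,v_4], [v_2,v_4], [v_2,v_8], [v_2,v_9], [v_3,v_4], [v_3,v_6], [v_5,v_7], [v_6,v_8], [v_7,v_9]
  2-simplices (2): [v_0,v_3,v_4], [v_1,v_3,v_4]

Hence C_0 ≅ Z^10, C_1 ≅ Z^13, C_2 ≅ Z^2.

∂_1: C_1 → C_0 is given by ∂[p,q] = [q] − [p].
The 10×13 boundary matrix has rank 9 and Smith normal form diag(1,1,1,1,1,1,1,1,1).

The boundary map ∂_2: C_2 → C_1 maps a triangle to the signed sum of its edges. For instance
  ∂[v_0,v_3,v_4] = [v_3,v_4] − [v_0,v_4] + [v_0,v_3],
  ∂[v_1,v_3,v_4] = [v_3,v_4] − [v_1,v_4] + [v_1,v_3].
The resulting 13×2 matrix has rank 2, and its Smith normal form has invariant factors (1,1).

Computing H_k = (kernel of ∂_k) / (image of ∂_{k+1}):

  H_0: rank C_0 − rank ∂_1 = 10 − 9 = 1, and the invariant factors of ∂_1 are all 1, so H_0 ≅ Z.
  H_1: rank ker ∂_1 − rank ∂_2 = (13 − 9) − 2 = 2, and the invariant factors of ∂_2 are all 1, so H_1 ≅ Z^2.
  H_2: rank ker ∂_2 − rank ∂_3 = (2 − 2) − 0 = 0, and there is no ∂_3, so H_2 ≅ 0.

As a check, the Euler characteristic is 10 − 13 + 2 = -1, which agrees with 1 − 2 + 0 = -1.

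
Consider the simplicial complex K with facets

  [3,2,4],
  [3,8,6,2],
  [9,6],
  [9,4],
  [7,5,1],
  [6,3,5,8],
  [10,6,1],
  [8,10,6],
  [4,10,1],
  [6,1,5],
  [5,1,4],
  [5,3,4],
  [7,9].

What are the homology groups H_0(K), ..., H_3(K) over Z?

K has 10 vertices, 24 edges, 15 triangles, 2 3-simplices.
rank ∂_0 = 0, rank ∂_1 = 9 ⇒ b_0 = 10 − 0 − 9 = 1; all invariant factors of ∂_1 are 1 so no torsion. So H_0 ≅ Z.
rank ∂_1 = 9, rank ∂_2 = 13 ⇒ b_1 = 24 − 9 − 13 = 2; all invariant factors of ∂_2 are 1 so no torsion. So H_1 ≅ Z^2.
rank ∂_2 = 13, rank ∂_3 = 2 ⇒ b_2 = 15 − 13 − 2 = 0; all invariant factors of ∂_3 are 1 so no torsion. So H_2 ≅ 0.
rank ∂_3 = 2, rank ∂_4 = 0 ⇒ b_3 = 2 − 2 − 0 = 0. So H_3 ≅ 0.

H_0 ≅ Z,  H_1 ≅ Z^2,  H_2 = 0,  H_3 = 0.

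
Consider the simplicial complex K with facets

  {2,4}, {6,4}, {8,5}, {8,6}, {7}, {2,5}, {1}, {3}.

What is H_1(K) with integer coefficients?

We work with the vertex ordering 1 < 2 < 3 < 4 < 5 < 6 < 7 < 8. The simplices of K, each written with vertices in increasing order, are:

  0-simplices (8): [1], [2], [3], [4], [5], [6], [7], [8]
  1-simplices (5): [2,4], [2,5], [4,6], [5,8], [6,8]

so the chain groups are C_0 ≅ Z^8, C_1 ≅ Z^5.

Boundary ∂_1: C_1 → C_0 sends each edge [p,q] (with p < q) to q − p. For instance
  ∂[6,8] = [8] − [6].
The resulting 8×5 matrix has rank 4, and its Smith normal form has invariant factors (1,1,1,1).

Reading off H_k = ker ∂_k / im ∂_{k+1}:

  H_1: rank ker ∂_1 − rank ∂_2 = (5 − 4) − 0 = 1, and there is no ∂_2, so H_1 = Z.

(K is a triangulation of the disjoint union of a set of 3 points and the circle S^1.)

H_1 ≅ Z.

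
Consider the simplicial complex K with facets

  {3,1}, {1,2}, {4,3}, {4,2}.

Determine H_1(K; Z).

H_1 ≅ Z.

K has 4 vertices, 4 edges.
rank ∂_1 = 3, rank ∂_2 = 0 ⇒ b_1 = 4 − 3 − 0 = 1. So H_1 = Z.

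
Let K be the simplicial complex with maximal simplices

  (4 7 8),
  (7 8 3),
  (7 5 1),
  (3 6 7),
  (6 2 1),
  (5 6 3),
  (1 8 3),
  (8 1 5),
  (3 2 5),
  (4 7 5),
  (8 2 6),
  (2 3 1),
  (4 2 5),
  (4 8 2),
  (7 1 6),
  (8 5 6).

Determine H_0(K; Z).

H_0 = Z.

We work with the vertex ordering 1 < 2 < 3 < 4 < 5 < 6 < 7 < 8. The simplices of K, each written with vertices in increasing order, are:

  0-simplices (8): [1], [2], [3], [4], [5], [6], [7], [8]
  1-simplices (24): (24 of them)
  2-simplices (16): [1,2,3], [1,2,6], [1,3,8], [1,5,7], [1,5,8], [1,6,7], [2,3,5], [2,4,5], [2,4,8], [2,6,8], [3,5,6], [3,6,7], [3,7,8], [4,5,7], [4,7,8], [5,6,8]

so the chain groups are C_0 ≅ Z^8, C_1 ≅ Z^24, C_2 ≅ Z^16.

The boundary map ∂_1: C_1 → C_0 sends each edge [p,q] (with p < q) to q − p.
As a 8×24 matrix over Z this has rank 7, with invariant factors (1,1,1,1,1,1,1).

The boundary map ∂_2: C_2 → C_1 sends each 2-simplex [p,q,r] to [q,r] − [p,r] + [p,q]. For instance
  ∂[1,3,8] = [3,8] − [1,8] + [1,3],
  ∂[2,6,8] = [6,8] − [2,8] + [2,6].
The 24×16 boundary matrix has rank 15 and Smith normal form diag(1,1,1,1,1,1,1,1,1,1,1,1,1,1,1).

Now H_k = ker ∂_k / im ∂_{k+1}, so:

  H_0: rank C_0 − rank ∂_1 = 8 − 7 = 1, and the invariant factors of ∂_1 are all 1, so H_0 ≅ Z.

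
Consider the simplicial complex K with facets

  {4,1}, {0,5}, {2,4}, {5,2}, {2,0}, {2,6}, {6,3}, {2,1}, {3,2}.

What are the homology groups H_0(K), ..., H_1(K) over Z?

Take the total order 0 < 1 < 2 < 3 < 4 < 5 < 6 on the vertex set. Then K (dimension 1) consists of the simplices:

  0-simplices (7): [0], [1], [2], [3], [4], [5], [6]
  1-simplices (9): [0,2], [0,5], [1,2], [1,4], [2,3], [2,4], [2,5], [2,6], [3,6]

so the chain groups are C_0 ≅ Z^7, C_1 ≅ Z^9.

The boundary map ∂_1: C_1 → C_0 is given by ∂[p,q] = [q] − [p].
The 7×9 boundary matrix has rank 6 and Smith normal form diag(1,1,1,1,1,1).

Now H_k = ker ∂_k / im ∂_{k+1}, so:

  H_0: rank C_0 − rank ∂_1 = 7 − 6 = 1, and the invariant factors of ∂_1 are all 1, so H_0 = Z.
  H_1: rank ker ∂_1 − rank ∂_2 = (9 − 6) − 0 = 3, and there is no ∂_2, so H_1 = Z^3.

H_0 = Z,  H_1 = Z^3.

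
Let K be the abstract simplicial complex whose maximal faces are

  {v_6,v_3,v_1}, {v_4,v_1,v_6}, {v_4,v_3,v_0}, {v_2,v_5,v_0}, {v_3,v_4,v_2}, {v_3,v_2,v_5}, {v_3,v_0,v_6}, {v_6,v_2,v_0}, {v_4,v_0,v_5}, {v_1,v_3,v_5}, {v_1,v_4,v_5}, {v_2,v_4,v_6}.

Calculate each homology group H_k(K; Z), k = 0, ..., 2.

Order the vertices as v_0 < v_1 < v_2 < v_3 < v_4 < v_5 < v_6. Listing each simplex with vertices in this order, K has dimension 2 with simplices:

  0-simplices (7): [v_0], [v_1], [v_2], [v_3], [v_4], [v_5], [v_6]
  1-simplices (18): (18 of them)
  2-simplices (12): (12 of them)

giving chain groups C_0 ≅ Z^7, C_1 ≅ Z^18, C_2 ≅ Z^12.

The boundary map ∂_1: C_1 → C_0 sends each edge [p,q] (with p < q) to q − p. For instance
  ∂[v_1,v_4] = [v_4] − [v_1].
The resulting 7×18 matrix has rank 6, and its Smith normal form has invariant factors (1,1,1,1,1,1).

∂_2: C_2 → C_1 sends each 2-simplex [p,q,r] to [q,r] − [p,r] + [p,q]. For instance
  ∂[v_0,v_3,v_4] = [v_3,v_4] − [v_0,v_4] + [v_0,v_3],
  ∂[v_2,v_3,v_4] = [v_3,v_4] − [v_2,v_4] + [v_2,v_3].
As a 18×12 matrix over Z this has rank 12, with invariant factors (1,1,1,1,1,1,1,1,1,1,1,2).

Reading off H_k = ker ∂_k / im ∂_{k+1}:

  H_0: rank C_0 − rank ∂_1 = 7 − 6 = 1, and the invariant factors of ∂_1 are all 1, so H_0 ≅ Z.
  H_1: rank ker ∂_1 − rank ∂_2 = (18 − 6) − 12 = 0, and ∂_2 has invariant factor 2 > 1, so H_1 ≅ Z/2Z.
  H_2: rank ker ∂_2 − rank ∂_3 = (12 − 12) − 0 = 0, and there is no ∂_3, so H_2 ≅ 0.

H_0 ≅ Z,  H_1 ≅ Z/2Z,  H_2 = 0.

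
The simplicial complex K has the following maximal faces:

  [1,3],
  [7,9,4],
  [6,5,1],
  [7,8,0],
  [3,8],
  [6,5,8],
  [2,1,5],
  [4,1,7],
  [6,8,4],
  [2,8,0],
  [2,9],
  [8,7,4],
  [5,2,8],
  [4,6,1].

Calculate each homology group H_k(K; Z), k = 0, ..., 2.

Fix the vertex order 0 < 1 < 2 < 3 < 4 < 5 < 6 < 7 < 8 < 9 and write every simplex with vertices in increasing order. Then dim K = 2 and the simplices of K are:

  0-simplices (10): [0], [1], [2], [3], [4], [5], [6], [7], [8], [9]
  1-simplices (22): [0,2], [0,7], [0,8], [1,2], [1,3], [1,4], [1,5], [1,6], [1,7], [2,5], [2,8], [2,9], [3,8], [4,6], [4,7], [4,8], [4,9], [5,6], [5,8], [6,8], [7,8], [7,9]
  2-simplices (11): [0,2,8], [0,7,8], [1,2,5], [1,4,6], [1,4,7], [1,5,6], [2,5,8], [4,6,8], [4,7,8], [4,7,9], [5,6,8]

Hence C_0 ≅ Z^10, C_1 ≅ Z^22, C_2 ≅ Z^11.

Boundary ∂_1: C_1 → C_0 maps an edge to its endpoints' difference, ∂[p,q] = q − p. For instance
  ∂[0,7] = [7] − [0].
As a 10×22 matrix over Z this has rank 9, with invariant factors (1,1,1,1,1,1,1,1,1).

∂_2: C_2 → C_1 acts by ∂[p,q,r] = [q,r] − [p,r] + [p,q]. For instance
  ∂[0,2,8] = [2,8] − [0,8] + [0,2],
  ∂[4,7,9] = [7,9] − [4,9] + [4,7].
This gives a 22×11 integer matrix of rank 11; reducing to Smith normal form yields diagonal entries (1,1,1,1,1,1,1,1,1,1,1).

Reading off H_k = ker ∂_k / im ∂_{k+1}:

  H_0: rank C_0 − rank ∂_1 = 10 − 9 = 1, and the invariant factors of ∂_1 are all 1, so H_0 ≅ Z.
  H_1: rank ker ∂_1 − rank ∂_2 = (22 − 9) − 11 = 2, and the invariant factors of ∂_2 are all 1, so H_1 ≅ Z^2.
  H_2: rank ker ∂_2 − rank ∂_3 = (11 − 11) − 0 = 0, and there is no ∂_3, so H_2 ≅ 0.

H_0 ≅ Z,  H_1 ≅ Z^2,  H_2 = 0.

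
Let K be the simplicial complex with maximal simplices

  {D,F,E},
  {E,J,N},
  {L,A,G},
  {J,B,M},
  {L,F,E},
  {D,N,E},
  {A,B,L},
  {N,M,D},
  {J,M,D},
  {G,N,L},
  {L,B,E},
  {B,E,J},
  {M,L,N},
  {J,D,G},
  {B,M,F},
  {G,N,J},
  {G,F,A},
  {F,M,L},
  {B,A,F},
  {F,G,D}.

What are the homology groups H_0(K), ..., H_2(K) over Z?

H_0 ≅ Z,  H_1 ≅ Z ⊕ Z_2,  H_2 = 0.

We work with the vertex ordering A < B < D < E < F < G < J < L < M < N. The simplices of K, each written with vertices in increasing order, are:

  0-simplices (10): A, B, D, E, F, G, J, L, M, N
  1-simplices (30): AB, AF, AG, AL, BE, BF, BJ, BL, BM, DE, DF, DG, DJ, DM, DN, EF, EJ, EL, EN, FG, FL, FM, GJ, GL, GN, JM, JN, LM, LN, MN
  2-simplices (20): ABF, ABL, AFG, AGL, BEJ, BEL, BFM, BJM, DEF, DEN, DFG, DGJ, DJM, DMN, EFL, EJN, FLM, GJN, GLN, LMN

so the chain groups are C_0 ≅ Z^10, C_1 ≅ Z^30, C_2 ≅ Z^20.

∂_1: C_1 → C_0 maps an edge to its endpoints' difference, ∂[p,q] = q − p. For instance
  ∂EN = N − E.
As a 10×30 matrix over Z this has rank 9, with invariant factors (1,1,1,1,1,1,1,1,1).

Boundary ∂_2: C_2 → C_1 maps a triangle to the signed sum of its edges. For instance
  ∂AFG = FG − AG + AF,
  ∂BFM = FM − BM + BF.
This gives a 30×20 integer matrix of rank 20; reducing to Smith normal form yields diagonal entries (1,1,1,1,1,1,1,1,1,1,1,1,1,1,1,1,1,1,1,2).

Computing H_k = (kernel of ∂_k) / (image of ∂_{k+1}):

  H_0: rank C_0 − rank ∂_1 = 10 − 9 = 1, and the invariant factors of ∂_1 are all 1, so H_0 ≅ Z.
  H_1: rank ker ∂_1 − rank ∂_2 = (30 − 9) − 20 = 1, and ∂_2 has invariant factor 2 > 1, so H_1 ≅ Z ⊕ Z_2.
  H_2: rank ker ∂_2 − rank ∂_3 = (20 − 20) − 0 = 0, and there is no ∂_3, so H_2 ≅ 0.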